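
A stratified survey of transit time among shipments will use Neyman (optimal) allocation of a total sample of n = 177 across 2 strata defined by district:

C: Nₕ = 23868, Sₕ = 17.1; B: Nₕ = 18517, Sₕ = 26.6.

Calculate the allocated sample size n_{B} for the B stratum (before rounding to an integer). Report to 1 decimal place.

Neyman allocation: nₕ = n·NₕSₕ / Σⱼ NⱼSⱼ.
Σ NⱼSⱼ = 23868·17.1 + 18517·26.6 = 900695.
n_{B} = 177·18517·26.6 / 900695 = 96.8.

96.8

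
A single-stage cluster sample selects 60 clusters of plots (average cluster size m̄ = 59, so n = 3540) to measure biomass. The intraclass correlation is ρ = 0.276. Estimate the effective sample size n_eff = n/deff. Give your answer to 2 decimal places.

208.14

deff = 1 + (59 − 1)·0.276 = 1 + 16.008 = 17.008.
n_eff = 3540 / 17.008 = 208.14.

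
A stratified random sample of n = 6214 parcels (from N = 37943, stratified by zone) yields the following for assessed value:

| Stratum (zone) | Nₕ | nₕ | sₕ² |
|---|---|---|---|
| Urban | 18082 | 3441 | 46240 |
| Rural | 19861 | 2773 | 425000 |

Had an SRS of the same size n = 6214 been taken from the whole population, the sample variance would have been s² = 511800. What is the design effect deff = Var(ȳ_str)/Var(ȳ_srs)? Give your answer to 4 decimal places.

Var(ȳ_str) = Σ Wₕ²(1−fₕ)sₕ²/nₕ with Wₕ = Nₕ/37943:
  Urban: (18082/37943)²·(1−3441/18082)·46240/3441 = 2.4710813
  Rural: (19861/37943)²·(1−2773/19861)·425000/2773 = 36.130009
  → Var(ȳ_str) = 38.60109.
Var(ȳ_srs) = (1 − 6214/37943)·511800/6214 = 68.873753.
deff = 38.60109 / 68.873753 = 0.5605.

0.5605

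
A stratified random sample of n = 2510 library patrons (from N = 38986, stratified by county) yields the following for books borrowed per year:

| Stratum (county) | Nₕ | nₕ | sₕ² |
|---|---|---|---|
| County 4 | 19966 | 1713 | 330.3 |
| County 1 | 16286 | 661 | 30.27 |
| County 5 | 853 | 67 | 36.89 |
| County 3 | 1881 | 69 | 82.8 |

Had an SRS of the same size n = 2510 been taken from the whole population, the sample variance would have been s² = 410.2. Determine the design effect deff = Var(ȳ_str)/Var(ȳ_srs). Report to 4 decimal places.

Var(ȳ_str) = Σ Wₕ²(1−fₕ)sₕ²/nₕ with Wₕ = Nₕ/38986:
  County 4: (19966/38986)²·(1−1713/19966)·330.3/1713 = 0.046233756
  County 1: (16286/38986)²·(1−661/16286)·30.27/661 = 0.0076670459
  County 5: (853/38986)²·(1−67/853)·36.89/67 = 2.4287794 × 10^-4
  County 3: (1881/38986)²·(1−69/1881)·82.8/69 = 0.0026909825
  → Var(ȳ_str) = 0.056834662.
Var(ȳ_srs) = (1 − 2510/38986)·410.2/2510 = 0.15290457.
deff = 0.056834662 / 0.15290457 = 0.3717.

0.3717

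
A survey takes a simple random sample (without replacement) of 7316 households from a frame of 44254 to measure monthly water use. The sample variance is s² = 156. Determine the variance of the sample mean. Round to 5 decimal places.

0.01780

Under SRS without replacement, Var(ȳ) = (1 − f)·s²/n with f = n/N = 7316/44254 = 0.16531839.
Var(ȳ) = (1 − 0.16531839)·156/7316 = 0.83468161·0.021323127 = 0.017798022.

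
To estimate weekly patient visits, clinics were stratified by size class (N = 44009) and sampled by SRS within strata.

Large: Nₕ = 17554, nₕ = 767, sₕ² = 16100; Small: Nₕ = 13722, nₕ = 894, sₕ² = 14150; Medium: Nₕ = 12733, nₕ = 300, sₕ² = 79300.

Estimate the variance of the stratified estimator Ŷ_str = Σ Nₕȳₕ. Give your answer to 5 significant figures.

5.0818 × 10^10

Var(Ŷ_str) = Σₕ Nₕ²(1 − fₕ)sₕ²/nₕ.
Large: 17554²·(1 − 767/17554)·16100/767 = 6.1855696 × 10^9.
Small: 13722²·(1 − 894/13722)·14150/894 = 2.7860909 × 10^9.
Medium: 12733²·(1 − 300/12733)·79300/300 = 4.1846448 × 10^10.
Sum = 5.0818109 × 10^10.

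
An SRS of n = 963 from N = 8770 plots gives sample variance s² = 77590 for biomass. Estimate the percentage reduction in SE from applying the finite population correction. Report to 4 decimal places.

f = n/N = 963/8770 = 0.10980616.
SE_no-fpc = √(s²/n) = 8.9761424; SE_fpc = √((1−f)s²/n) = 8.4689979.
Ratio = √(1−f) = 0.94350084. Reduction = 100·(1 − 0.94350084) = 5.6499%.

5.6499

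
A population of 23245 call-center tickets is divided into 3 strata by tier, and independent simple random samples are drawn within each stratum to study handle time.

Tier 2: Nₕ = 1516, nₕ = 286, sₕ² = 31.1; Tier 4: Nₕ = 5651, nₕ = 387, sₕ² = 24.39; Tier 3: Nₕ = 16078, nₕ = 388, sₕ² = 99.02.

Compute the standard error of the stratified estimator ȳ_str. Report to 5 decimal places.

Var(ȳ_str) = Σₕ Wₕ²(1 − fₕ)sₕ²/nₕ with Wₕ = Nₕ/N, N = 23245.
Tier 2: Wₕ = 0.06521833; term = 0.06521833²·(1 − 0.18865435)·31.1/286 = 3.752663 × 10^-4.
Tier 4: Wₕ = 0.24310604; term = 0.24310604²·(1 − 0.06848345)·24.39/387 = 0.0034696281.
Tier 3: Wₕ = 0.69167563; term = 0.69167563²·(1 − 0.02413235)·99.02/388 = 0.11914808.
Sum = 0.12299297.
SE = √(0.12299297) = 0.35070.

0.35070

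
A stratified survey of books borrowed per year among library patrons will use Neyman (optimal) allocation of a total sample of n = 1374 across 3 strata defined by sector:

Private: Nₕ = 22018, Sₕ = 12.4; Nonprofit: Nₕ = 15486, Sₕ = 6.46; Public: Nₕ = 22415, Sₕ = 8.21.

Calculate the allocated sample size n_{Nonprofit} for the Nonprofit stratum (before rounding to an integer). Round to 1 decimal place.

246.7

Neyman allocation: nₕ = n·NₕSₕ / Σⱼ NⱼSⱼ.
Σ NⱼSⱼ = 22018·12.4 + 15486·6.46 + 22415·8.21 = 557089.91.
n_{Nonprofit} = 1374·15486·6.46 / 557089.91 = 246.7.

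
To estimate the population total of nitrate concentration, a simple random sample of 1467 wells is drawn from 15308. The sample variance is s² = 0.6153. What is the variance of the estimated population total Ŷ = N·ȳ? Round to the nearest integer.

Var(Ŷ) = N²·Var(ȳ) = N²·(1 − n/N)·s²/n.
f = 1467/15308 = 0.09583224; Var(ȳ) = 0.90416776·0.6153/1467 = 3.7923273 × 10^-4.
Var(Ŷ) = 15308² · (3.7923273 × 10^-4) = 88867.45.

88867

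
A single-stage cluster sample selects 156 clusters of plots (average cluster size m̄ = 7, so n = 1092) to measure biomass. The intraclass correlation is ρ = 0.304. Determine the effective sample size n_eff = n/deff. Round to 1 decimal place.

deff = 1 + (7 − 1)·0.304 = 1 + 1.824 = 2.824.
n_eff = 1092 / 2.824 = 386.7.

386.7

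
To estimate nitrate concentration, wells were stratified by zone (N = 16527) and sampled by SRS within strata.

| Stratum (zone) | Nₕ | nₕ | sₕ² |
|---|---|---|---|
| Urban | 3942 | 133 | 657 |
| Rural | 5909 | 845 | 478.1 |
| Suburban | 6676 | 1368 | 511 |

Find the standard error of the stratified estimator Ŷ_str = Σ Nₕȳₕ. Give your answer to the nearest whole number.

10215

Var(Ŷ_str) = Σₕ Nₕ²(1 − fₕ)sₕ²/nₕ.
Urban: 3942²·(1 − 133/3942)·657/133 = 7.4172227 × 10^7.
Rural: 5909²·(1 − 845/5909)·478.1/845 = 1.6930498 × 10^7.
Suburban: 6676²·(1 − 1368/6676)·511/1368 = 1.3236771 × 10^7.
Sum = 1.043395 × 10^8.
SE = √(1.043395 × 10^8) = 10215.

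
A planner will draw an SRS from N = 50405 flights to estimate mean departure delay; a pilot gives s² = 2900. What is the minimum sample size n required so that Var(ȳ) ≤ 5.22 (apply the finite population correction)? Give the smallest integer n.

550

Without fpc, n₀ = s²/D = 2900/5.22 = 555.5556.
With fpc, (1 − n/N)·s²/n ≤ D requires n ≥ n₀/(1 + n₀/N) = 555.5556/(1 + 555.5556/50405) = 549.4991.
Rounding up, n = 550.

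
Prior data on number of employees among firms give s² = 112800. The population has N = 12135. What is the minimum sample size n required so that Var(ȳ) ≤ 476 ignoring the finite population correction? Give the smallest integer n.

237

Without fpc, n₀ = s²/D = 112800/476 = 236.9748.
Rounding up, n = 237.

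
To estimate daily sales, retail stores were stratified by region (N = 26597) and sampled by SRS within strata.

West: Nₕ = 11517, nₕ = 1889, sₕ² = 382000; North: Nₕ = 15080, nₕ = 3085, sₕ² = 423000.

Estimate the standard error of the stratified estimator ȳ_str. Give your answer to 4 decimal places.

Var(ȳ_str) = Σₕ Wₕ²(1 − fₕ)sₕ²/nₕ with Wₕ = Nₕ/N, N = 26597.
West: Wₕ = 0.43301876; term = 0.43301876²·(1 − 0.16401841)·382000/1889 = 31.698707.
North: Wₕ = 0.56698124; term = 0.56698124²·(1 − 0.20457560)·423000/3085 = 35.060773.
Sum = 66.75948.
SE = √(66.75948) = 8.1706.

8.1706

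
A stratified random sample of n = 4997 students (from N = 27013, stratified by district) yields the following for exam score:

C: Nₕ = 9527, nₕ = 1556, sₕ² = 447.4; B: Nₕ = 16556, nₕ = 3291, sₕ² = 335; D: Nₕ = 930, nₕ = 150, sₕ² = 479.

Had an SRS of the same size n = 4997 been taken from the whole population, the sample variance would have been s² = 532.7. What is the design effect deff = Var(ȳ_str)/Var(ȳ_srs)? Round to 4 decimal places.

Var(ȳ_str) = Σ Wₕ²(1−fₕ)sₕ²/nₕ with Wₕ = Nₕ/27013:
  C: (9527/27013)²·(1−1556/9527)·447.4/1556 = 0.029923316
  B: (16556/27013)²·(1−3291/16556)·335/3291 = 0.030636134
  D: (930/27013)²·(1−150/930)·479/150 = 0.0031745061
  → Var(ȳ_str) = 0.063733956.
Var(ȳ_srs) = (1 − 4997/27013)·532.7/4997 = 0.086883828.
deff = 0.063733956 / 0.086883828 = 0.7336.

0.7336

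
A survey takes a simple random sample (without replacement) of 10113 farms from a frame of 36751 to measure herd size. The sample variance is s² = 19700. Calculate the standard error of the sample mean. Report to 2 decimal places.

Under SRS without replacement, Var(ȳ) = (1 − f)·s²/n with f = n/N = 10113/36751 = 0.27517619.
Var(ȳ) = (1 − 0.27517619)·19700/10113 = 0.72482381·1.9479877 = 1.4119479.
SE(ȳ) = √(1.4119479) = 1.19.

1.19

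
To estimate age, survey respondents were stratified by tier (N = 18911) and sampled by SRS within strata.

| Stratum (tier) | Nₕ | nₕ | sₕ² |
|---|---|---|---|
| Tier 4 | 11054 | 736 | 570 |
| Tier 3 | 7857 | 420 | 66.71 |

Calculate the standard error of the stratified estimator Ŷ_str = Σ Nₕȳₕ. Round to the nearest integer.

9880

Var(Ŷ_str) = Σₕ Nₕ²(1 − fₕ)sₕ²/nₕ.
Tier 4: 11054²·(1 − 736/11054)·570/736 = 8.8330772 × 10^7.
Tier 3: 7857²·(1 − 420/7857)·66.71/420 = 9.2810302 × 10^6.
Sum = 9.7611802 × 10^7.
SE = √(9.7611802 × 10^7) = 9880.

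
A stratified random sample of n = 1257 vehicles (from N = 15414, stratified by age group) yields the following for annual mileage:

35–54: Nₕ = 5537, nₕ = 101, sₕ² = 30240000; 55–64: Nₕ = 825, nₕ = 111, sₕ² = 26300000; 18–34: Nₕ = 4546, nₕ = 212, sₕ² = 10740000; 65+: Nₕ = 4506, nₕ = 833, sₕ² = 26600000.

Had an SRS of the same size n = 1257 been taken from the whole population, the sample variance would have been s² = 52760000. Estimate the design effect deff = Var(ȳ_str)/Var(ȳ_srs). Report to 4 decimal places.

Var(ȳ_str) = Σ Wₕ²(1−fₕ)sₕ²/nₕ with Wₕ = Nₕ/15414:
  35–54: (5537/15414)²·(1−101/5537)·30240000/101 = 37930.073
  55–64: (825/15414)²·(1−111/825)·26300000/111 = 587.42743
  18–34: (4546/15414)²·(1−212/4546)·10740000/212 = 4201.0326
  65+: (4506/15414)²·(1−833/4506)·26600000/833 = 2224.4264
  → Var(ȳ_str) = 44942.959.
Var(ȳ_srs) = (1 − 1257/15414)·52760000/1257 = 38550.089.
deff = 44942.959 / 38550.089 = 1.1658.

1.1658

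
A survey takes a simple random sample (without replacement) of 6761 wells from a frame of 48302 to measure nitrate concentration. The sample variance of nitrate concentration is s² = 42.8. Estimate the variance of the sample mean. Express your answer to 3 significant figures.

0.00544

Under SRS without replacement, Var(ȳ) = (1 − f)·s²/n with f = n/N = 6761/48302 = 0.13997350.
Var(ȳ) = (1 − 0.13997350)·42.8/6761 = 0.86002650·0.0063304245 = 0.0054443328.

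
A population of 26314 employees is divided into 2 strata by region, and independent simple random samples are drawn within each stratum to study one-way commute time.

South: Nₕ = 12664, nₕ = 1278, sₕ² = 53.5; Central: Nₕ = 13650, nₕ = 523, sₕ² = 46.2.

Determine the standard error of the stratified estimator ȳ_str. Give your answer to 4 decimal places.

0.1777

Var(ȳ_str) = Σₕ Wₕ²(1 − fₕ)sₕ²/nₕ with Wₕ = Nₕ/N, N = 26314.
South: Wₕ = 0.48126473; term = 0.48126473²·(1 − 0.10091598)·53.5/1278 = 0.0087174862.
Central: Wₕ = 0.51873527; term = 0.51873527²·(1 − 0.03831502)·46.2/523 = 0.022859392.
Sum = 0.031576878.
SE = √(0.031576878) = 0.1777.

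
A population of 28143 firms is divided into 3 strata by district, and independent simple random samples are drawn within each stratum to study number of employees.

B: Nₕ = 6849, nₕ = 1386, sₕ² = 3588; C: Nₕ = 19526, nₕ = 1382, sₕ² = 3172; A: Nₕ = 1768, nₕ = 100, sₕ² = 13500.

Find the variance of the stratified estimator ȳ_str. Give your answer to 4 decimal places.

Var(ȳ_str) = Σₕ Wₕ²(1 − fₕ)sₕ²/nₕ with Wₕ = Nₕ/N, N = 28143.
B: Wₕ = 0.24336425; term = 0.24336425²·(1 − 0.20236531)·3588/1386 = 0.12229446.
C: Wₕ = 0.69381374; term = 0.69381374²·(1 − 0.07077742)·3172/1382 = 1.0266695.
A: Wₕ = 0.06282202; term = 0.06282202²·(1 − 0.05656109)·13500/100 = 0.50265649.
Sum = 1.6516205.

1.6516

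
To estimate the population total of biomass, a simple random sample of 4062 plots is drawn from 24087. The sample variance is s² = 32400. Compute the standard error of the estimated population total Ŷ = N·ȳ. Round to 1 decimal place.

62026.9

Var(Ŷ) = N²·Var(ȳ) = N²·(1 − n/N)·s²/n.
f = 4062/24087 = 0.16863868; Var(ȳ) = 0.83136132·32400/4062 = 6.6312424.
Var(Ŷ) = 24087² · 6.6312424 = 3.8473379 × 10^9.
SE(Ŷ) = √(3.8473379 × 10^9) = 62026.9.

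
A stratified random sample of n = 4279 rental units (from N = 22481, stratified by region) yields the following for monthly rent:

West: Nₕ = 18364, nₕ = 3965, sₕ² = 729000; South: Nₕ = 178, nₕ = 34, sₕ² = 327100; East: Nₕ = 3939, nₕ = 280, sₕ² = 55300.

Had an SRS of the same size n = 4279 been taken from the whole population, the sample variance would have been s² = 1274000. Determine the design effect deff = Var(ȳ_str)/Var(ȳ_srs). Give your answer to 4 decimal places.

Var(ȳ_str) = Σ Wₕ²(1−fₕ)sₕ²/nₕ with Wₕ = Nₕ/22481:
  West: (18364/22481)²·(1−3965/18364)·729000/3965 = 96.195045
  South: (178/22481)²·(1−34/178)·327100/34 = 0.48792477
  East: (3939/22481)²·(1−280/3939)·55300/280 = 5.63228
  → Var(ȳ_str) = 102.31525.
Var(ȳ_srs) = (1 − 4279/22481)·1274000/4279 = 241.06304.
deff = 102.31525 / 241.06304 = 0.4244.

0.4244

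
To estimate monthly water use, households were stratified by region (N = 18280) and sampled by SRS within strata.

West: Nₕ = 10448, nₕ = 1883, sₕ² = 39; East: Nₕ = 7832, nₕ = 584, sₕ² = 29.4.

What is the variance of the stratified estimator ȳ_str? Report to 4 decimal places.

0.0141

Var(ȳ_str) = Σₕ Wₕ²(1 − fₕ)sₕ²/nₕ with Wₕ = Nₕ/N, N = 18280.
West: Wₕ = 0.57155361; term = 0.57155361²·(1 − 0.18022588)·39/1883 = 0.0055465437.
East: Wₕ = 0.42844639; term = 0.42844639²·(1 − 0.07456588)·29.4/584 = 0.0085521038.
Sum = 0.014098648.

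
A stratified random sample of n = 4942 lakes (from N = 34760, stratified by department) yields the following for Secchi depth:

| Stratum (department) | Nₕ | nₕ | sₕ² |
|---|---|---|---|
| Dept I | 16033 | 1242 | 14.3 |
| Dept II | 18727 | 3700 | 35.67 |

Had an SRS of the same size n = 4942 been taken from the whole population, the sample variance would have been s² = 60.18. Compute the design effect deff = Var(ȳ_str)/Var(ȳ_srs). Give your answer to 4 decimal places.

Var(ȳ_str) = Σ Wₕ²(1−fₕ)sₕ²/nₕ with Wₕ = Nₕ/34760:
  Dept I: (16033/34760)²·(1−1242/16033)·14.3/1242 = 0.0022597856
  Dept II: (18727/34760)²·(1−3700/18727)·35.67/3700 = 0.0022453412
  → Var(ȳ_str) = 0.0045051268.
Var(ȳ_srs) = (1 − 4942/34760)·60.18/4942 = 0.010445956.
deff = 0.0045051268 / 0.010445956 = 0.4313.

0.4313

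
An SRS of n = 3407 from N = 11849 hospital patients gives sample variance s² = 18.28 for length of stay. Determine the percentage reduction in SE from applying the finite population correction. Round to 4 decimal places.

f = n/N = 3407/11849 = 0.28753481.
SE_no-fpc = √(s²/n) = 0.073249055; SE_fpc = √((1−f)s²/n) = 0.061827808.
Ratio = √(1−f) = 0.84407653. Reduction = 100·(1 − 0.84407653) = 15.5923%.

15.5923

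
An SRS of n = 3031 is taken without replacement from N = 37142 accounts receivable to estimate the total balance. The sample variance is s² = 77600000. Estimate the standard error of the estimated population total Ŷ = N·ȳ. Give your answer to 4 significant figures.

Var(Ŷ) = N²·Var(ȳ) = N²·(1 − n/N)·s²/n.
f = 3031/37142 = 0.08160573; Var(ȳ) = 0.91839427·77600000/3031 = 23512.833.
Var(Ŷ) = 37142² · 23512.833 = 3.2436615 × 10^13.
SE(Ŷ) = √(3.2436615 × 10^13) = 5.695 × 10^6.

5.695 × 10^6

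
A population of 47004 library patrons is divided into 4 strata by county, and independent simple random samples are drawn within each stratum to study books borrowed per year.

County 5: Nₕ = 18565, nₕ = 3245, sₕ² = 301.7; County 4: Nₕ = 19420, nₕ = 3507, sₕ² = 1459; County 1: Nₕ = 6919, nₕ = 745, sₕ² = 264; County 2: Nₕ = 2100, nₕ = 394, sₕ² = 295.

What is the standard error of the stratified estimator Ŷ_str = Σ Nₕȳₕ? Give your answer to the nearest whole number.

Var(Ŷ_str) = Σₕ Nₕ²(1 − fₕ)sₕ²/nₕ.
County 5: 18565²·(1 − 3245/18565)·301.7/3245 = 2.6443219 × 10^7.
County 4: 19420²·(1 − 3507/19420)·1459/3507 = 1.2856443 × 10^8.
County 1: 6919²·(1 − 745/6919)·264/745 = 1.513762 × 10^7.
County 2: 2100²·(1 − 394/2100)·295/394 = 2.6824036 × 10^6.
Sum = 1.7282767 × 10^8.
SE = √(1.7282767 × 10^8) = 13146.

13146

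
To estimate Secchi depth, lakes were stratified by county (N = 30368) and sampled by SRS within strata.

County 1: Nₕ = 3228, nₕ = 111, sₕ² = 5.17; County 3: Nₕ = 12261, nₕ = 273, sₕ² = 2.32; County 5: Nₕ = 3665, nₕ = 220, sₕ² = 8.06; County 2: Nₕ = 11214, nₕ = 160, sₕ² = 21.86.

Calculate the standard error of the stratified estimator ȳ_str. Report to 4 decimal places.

Var(ȳ_str) = Σₕ Wₕ²(1 − fₕ)sₕ²/nₕ with Wₕ = Nₕ/N, N = 30368.
County 1: Wₕ = 0.10629610; term = 0.10629610²·(1 − 0.03438662)·5.17/111 = 5.0816589 × 10^-4.
County 3: Wₕ = 0.40374737; term = 0.40374737²·(1 − 0.02226572)·2.32/273 = 0.0013544581.
County 5: Wₕ = 0.12068625; term = 0.12068625²·(1 − 0.06002729)·8.06/220 = 5.0158343 × 10^-4.
County 2: Wₕ = 0.36927028; term = 0.36927028²·(1 − 0.01426788)·21.86/160 = 0.018364445.
Sum = 0.020728652.
SE = √(0.020728652) = 0.1440.

0.1440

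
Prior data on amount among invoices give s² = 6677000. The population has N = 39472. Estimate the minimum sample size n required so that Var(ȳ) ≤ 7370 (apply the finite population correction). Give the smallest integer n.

886

Without fpc, n₀ = s²/D = 6677000/7370 = 905.9701.
With fpc, (1 − n/N)·s²/n ≤ D requires n ≥ n₀/(1 + n₀/N) = 905.9701/(1 + 905.9701/39472) = 885.6426.
Rounding up, n = 886.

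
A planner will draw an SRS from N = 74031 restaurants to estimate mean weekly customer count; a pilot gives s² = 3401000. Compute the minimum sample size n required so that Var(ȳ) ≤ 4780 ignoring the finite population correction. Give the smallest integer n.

712

Without fpc, n₀ = s²/D = 3401000/4780 = 711.5063.
Rounding up, n = 712.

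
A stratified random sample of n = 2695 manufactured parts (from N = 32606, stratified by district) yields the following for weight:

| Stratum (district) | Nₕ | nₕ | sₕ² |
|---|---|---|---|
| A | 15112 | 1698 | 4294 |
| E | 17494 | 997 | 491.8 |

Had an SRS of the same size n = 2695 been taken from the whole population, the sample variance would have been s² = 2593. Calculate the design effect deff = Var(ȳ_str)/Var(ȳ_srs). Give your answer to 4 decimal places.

Var(ȳ_str) = Σ Wₕ²(1−fₕ)sₕ²/nₕ with Wₕ = Nₕ/32606:
  A: (15112/32606)²·(1−1698/15112)·4294/1698 = 0.4821804
  E: (17494/32606)²·(1−997/17494)·491.8/997 = 0.13390365
  → Var(ȳ_str) = 0.61608405.
Var(ȳ_srs) = (1 − 2695/32606)·2593/2695 = 0.88262689.
deff = 0.61608405 / 0.88262689 = 0.6980.

0.6980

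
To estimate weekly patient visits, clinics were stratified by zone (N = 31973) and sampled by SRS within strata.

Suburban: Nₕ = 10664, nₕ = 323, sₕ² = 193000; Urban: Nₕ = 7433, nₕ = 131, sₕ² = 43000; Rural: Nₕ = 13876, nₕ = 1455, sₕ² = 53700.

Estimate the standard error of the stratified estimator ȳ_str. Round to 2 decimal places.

9.39

Var(ȳ_str) = Σₕ Wₕ²(1 − fₕ)sₕ²/nₕ with Wₕ = Nₕ/N, N = 31973.
Suburban: Wₕ = 0.33353142; term = 0.33353142²·(1 − 0.03028882)·193000/323 = 64.457089.
Urban: Wₕ = 0.23247740; term = 0.23247740²·(1 − 0.01762411)·43000/131 = 17.42755.
Rural: Wₕ = 0.43399118; term = 0.43399118²·(1 − 0.10485731)·53700/1455 = 6.2225067.
Sum = 88.107146.
SE = √(88.107146) = 9.39.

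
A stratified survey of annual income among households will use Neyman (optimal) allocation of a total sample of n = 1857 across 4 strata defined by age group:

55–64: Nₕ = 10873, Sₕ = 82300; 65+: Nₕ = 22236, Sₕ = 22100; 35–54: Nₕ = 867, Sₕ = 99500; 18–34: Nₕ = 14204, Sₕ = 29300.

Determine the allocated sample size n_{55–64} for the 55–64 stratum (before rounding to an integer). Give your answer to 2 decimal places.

879.83

Neyman allocation: nₕ = n·NₕSₕ / Σⱼ NⱼSⱼ.
Σ NⱼSⱼ = 10873·82300 + 22236·22100 + 867·99500 + 14204·29300 = 1.8887072 × 10^9.
n_{55–64} = 1857·10873·82300 / (1.8887072 × 10^9) = 879.83.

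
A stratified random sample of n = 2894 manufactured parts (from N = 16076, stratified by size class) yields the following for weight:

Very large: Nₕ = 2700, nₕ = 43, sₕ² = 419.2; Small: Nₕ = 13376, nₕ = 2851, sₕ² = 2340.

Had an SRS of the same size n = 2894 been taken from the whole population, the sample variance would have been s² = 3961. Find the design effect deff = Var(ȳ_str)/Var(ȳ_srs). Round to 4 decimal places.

Var(ȳ_str) = Σ Wₕ²(1−fₕ)sₕ²/nₕ with Wₕ = Nₕ/16076:
  Very large: (2700/16076)²·(1−43/2700)·419.2/43 = 0.27061517
  Small: (13376/16076)²·(1−2851/13376)·2340/2851 = 0.44710653
  → Var(ȳ_str) = 0.7177217.
Var(ȳ_srs) = (1 − 2894/16076)·3961/2894 = 1.1223017.
deff = 0.7177217 / 1.1223017 = 0.6395.

0.6395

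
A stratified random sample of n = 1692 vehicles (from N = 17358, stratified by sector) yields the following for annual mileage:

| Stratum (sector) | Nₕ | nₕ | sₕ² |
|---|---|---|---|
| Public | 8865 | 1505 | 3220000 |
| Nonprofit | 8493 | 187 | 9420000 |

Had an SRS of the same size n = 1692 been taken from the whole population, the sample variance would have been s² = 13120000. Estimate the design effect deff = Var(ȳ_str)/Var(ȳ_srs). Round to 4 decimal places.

Var(ȳ_str) = Σ Wₕ²(1−fₕ)sₕ²/nₕ with Wₕ = Nₕ/17358:
  Public: (8865/17358)²·(1−1505/8865)·3220000/1505 = 463.31521
  Nonprofit: (8493/17358)²·(1−187/8493)·9420000/187 = 11794.05
  → Var(ȳ_str) = 12257.365.
Var(ȳ_srs) = (1 − 1692/17358)·13120000/1692 = 6998.2897.
deff = 12257.365 / 6998.2897 = 1.7515.

1.7515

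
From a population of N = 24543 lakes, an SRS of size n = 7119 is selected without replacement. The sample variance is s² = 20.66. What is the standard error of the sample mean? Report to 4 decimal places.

0.0454

Under SRS without replacement, Var(ȳ) = (1 − f)·s²/n with f = n/N = 7119/24543 = 0.29006234.
Var(ȳ) = (1 − 0.29006234)·20.66/7119 = 0.70993766·0.002902093 = 0.0020603051.
SE(ȳ) = √(0.0020603051) = 0.0454.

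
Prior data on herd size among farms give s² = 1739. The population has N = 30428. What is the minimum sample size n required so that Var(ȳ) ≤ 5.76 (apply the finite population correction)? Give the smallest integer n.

299

Without fpc, n₀ = s²/D = 1739/5.76 = 301.9097.
With fpc, (1 − n/N)·s²/n ≤ D requires n ≥ n₀/(1 + n₀/N) = 301.9097/(1 + 301.9097/30428) = 298.9436.
Rounding up, n = 299.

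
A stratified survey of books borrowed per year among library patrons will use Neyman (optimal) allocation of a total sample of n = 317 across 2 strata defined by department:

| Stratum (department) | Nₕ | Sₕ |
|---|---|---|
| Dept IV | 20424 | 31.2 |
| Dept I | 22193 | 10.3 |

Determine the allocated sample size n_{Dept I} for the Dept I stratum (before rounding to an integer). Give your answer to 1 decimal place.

83.7

Neyman allocation: nₕ = n·NₕSₕ / Σⱼ NⱼSⱼ.
Σ NⱼSⱼ = 20424·31.2 + 22193·10.3 = 865816.7.
n_{Dept I} = 317·22193·10.3 / 865816.7 = 83.7.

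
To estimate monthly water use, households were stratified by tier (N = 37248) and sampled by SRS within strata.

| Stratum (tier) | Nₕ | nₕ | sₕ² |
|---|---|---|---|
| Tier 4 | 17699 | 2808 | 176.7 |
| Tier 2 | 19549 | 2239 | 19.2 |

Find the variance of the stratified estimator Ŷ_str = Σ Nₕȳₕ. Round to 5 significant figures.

Var(Ŷ_str) = Σₕ Nₕ²(1 − fₕ)sₕ²/nₕ.
Tier 4: 17699²·(1 − 2808/17699)·176.7/2808 = 1.6584869 × 10^7.
Tier 2: 19549²·(1 − 2239/19549)·19.2/2239 = 2.9018085 × 10^6.
Sum = 1.9486678 × 10^7.

1.9487 × 10^7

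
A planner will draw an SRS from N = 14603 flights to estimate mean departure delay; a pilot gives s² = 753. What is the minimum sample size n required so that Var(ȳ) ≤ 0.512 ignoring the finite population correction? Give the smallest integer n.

1471

Without fpc, n₀ = s²/D = 753/0.512 = 1470.7031.
Rounding up, n = 1471.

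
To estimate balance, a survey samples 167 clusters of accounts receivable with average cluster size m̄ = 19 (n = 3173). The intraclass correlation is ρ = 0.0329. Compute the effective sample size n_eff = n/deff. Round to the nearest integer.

1993

deff = 1 + (19 − 1)·0.0329 = 1 + 0.5922 = 1.5922.
n_eff = 3173 / 1.5922 = 1993.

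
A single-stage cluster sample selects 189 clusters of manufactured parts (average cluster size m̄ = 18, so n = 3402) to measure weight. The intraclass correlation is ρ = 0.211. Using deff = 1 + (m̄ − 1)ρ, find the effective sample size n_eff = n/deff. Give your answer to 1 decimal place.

deff = 1 + (18 − 1)·0.211 = 1 + 3.587 = 4.587.
n_eff = 3402 / 4.587 = 741.7.

741.7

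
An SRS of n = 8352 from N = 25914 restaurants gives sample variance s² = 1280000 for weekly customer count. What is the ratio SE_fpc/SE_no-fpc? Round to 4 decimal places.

f = n/N = 8352/25914 = 0.32229683.
SE_no-fpc = √(s²/n) = 12.379689; SE_fpc = √((1−f)s²/n) = 10.191298.
Ratio = √(1−f) = 0.82322729.

0.8232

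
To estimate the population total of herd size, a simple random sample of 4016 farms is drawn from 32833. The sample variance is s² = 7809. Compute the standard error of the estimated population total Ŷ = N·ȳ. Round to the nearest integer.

Var(Ŷ) = N²·Var(ȳ) = N²·(1 − n/N)·s²/n.
f = 4016/32833 = 0.12231596; Var(ȳ) = 0.87768404·7809/4016 = 1.7066321.
Var(Ŷ) = 32833² · 1.7066321 = 1.8397595 × 10^9.
SE(Ŷ) = √(1.8397595 × 10^9) = 42892.

42892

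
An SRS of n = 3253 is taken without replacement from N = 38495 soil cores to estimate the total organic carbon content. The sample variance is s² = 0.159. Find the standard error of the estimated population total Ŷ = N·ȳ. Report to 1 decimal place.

257.5

Var(Ŷ) = N²·Var(ȳ) = N²·(1 − n/N)·s²/n.
f = 3253/38495 = 0.08450448; Var(ȳ) = 0.91549552·0.159/3253 = 4.4747552 × 10^-5.
Var(Ŷ) = 38495² · (4.4747552 × 10^-5) = 66309.832.
SE(Ŷ) = √(66309.832) = 257.5.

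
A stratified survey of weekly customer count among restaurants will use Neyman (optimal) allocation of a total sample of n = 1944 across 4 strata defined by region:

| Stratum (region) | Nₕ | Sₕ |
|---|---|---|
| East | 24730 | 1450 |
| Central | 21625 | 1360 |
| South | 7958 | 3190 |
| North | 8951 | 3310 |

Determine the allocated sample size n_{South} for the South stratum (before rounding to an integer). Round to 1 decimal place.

Neyman allocation: nₕ = n·NₕSₕ / Σⱼ NⱼSⱼ.
Σ NⱼSⱼ = 24730·1450 + 21625·1360 + 7958·3190 + 8951·3310 = 1.2028233 × 10^8.
n_{South} = 1944·7958·3190 / (1.2028233 × 10^8) = 410.3.

410.3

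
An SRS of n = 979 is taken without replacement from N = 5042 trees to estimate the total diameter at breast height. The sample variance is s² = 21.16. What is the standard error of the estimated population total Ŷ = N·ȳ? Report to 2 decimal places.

665.41

Var(Ŷ) = N²·Var(ȳ) = N²·(1 − n/N)·s²/n.
f = 979/5042 = 0.19416898; Var(ȳ) = 0.80583102·21.16/979 = 0.017417144.
Var(Ŷ) = 5042² · 0.017417144 = 442774.52.
SE(Ŷ) = √(442774.52) = 665.41.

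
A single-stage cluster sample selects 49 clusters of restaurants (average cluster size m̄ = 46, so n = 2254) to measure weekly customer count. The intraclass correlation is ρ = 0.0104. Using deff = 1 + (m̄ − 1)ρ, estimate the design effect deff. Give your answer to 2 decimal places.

deff = 1 + (46 − 1)·0.0104 = 1 + 0.468 = 1.468.

1.47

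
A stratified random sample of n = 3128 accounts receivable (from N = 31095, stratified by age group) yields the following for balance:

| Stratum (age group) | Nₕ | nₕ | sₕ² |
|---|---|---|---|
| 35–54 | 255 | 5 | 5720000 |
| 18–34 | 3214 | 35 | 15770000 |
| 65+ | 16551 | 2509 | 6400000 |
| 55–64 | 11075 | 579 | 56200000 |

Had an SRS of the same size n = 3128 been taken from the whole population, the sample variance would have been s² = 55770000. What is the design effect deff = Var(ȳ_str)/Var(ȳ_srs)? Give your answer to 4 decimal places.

Var(ȳ_str) = Σ Wₕ²(1−fₕ)sₕ²/nₕ with Wₕ = Nₕ/31095:
  35–54: (255/31095)²·(1−5/255)·5720000/5 = 75.426697
  18–34: (3214/31095)²·(1−35/3214)·15770000/35 = 4761.2274
  65+: (16551/31095)²·(1−2509/16551)·6400000/2509 = 613.12835
  55–64: (11075/31095)²·(1−579/11075)·56200000/579 = 11669.283
  → Var(ȳ_str) = 17119.065.
Var(ȳ_srs) = (1 − 3128/31095)·55770000/3128 = 16035.748.
deff = 17119.065 / 16035.748 = 1.0676.

1.0676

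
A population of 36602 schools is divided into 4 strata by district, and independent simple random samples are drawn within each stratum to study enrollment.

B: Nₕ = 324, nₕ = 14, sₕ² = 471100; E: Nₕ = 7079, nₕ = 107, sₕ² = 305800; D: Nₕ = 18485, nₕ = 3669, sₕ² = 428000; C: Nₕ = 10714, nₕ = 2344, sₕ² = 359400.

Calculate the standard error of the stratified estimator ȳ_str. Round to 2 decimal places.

11.91

Var(ȳ_str) = Σₕ Wₕ²(1 − fₕ)sₕ²/nₕ with Wₕ = Nₕ/N, N = 36602.
B: Wₕ = 0.00885198; term = 0.00885198²·(1 − 0.04320988)·471100/14 = 2.522796.
E: Wₕ = 0.19340473; term = 0.19340473²·(1 − 0.01511513)·305800/107 = 105.28666.
D: Wₕ = 0.50502705; term = 0.50502705²·(1 − 0.19848526)·428000/3669 = 23.84717.
C: Wₕ = 0.29271625; term = 0.29271625²·(1 − 0.21877917)·359400/2344 = 10.263321.
Sum = 141.91995.
SE = √(141.91995) = 11.91.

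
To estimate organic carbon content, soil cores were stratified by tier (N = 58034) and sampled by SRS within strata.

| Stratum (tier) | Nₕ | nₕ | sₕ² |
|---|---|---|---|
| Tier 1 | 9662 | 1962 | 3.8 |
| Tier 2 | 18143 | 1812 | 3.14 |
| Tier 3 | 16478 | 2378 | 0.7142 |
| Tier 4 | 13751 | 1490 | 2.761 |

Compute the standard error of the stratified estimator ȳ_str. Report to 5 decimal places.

Var(ȳ_str) = Σₕ Wₕ²(1 − fₕ)sₕ²/nₕ with Wₕ = Nₕ/N, N = 58034.
Tier 1: Wₕ = 0.16648861; term = 0.16648861²·(1 − 0.20306355)·3.8/1962 = 4.2783602 × 10^-5.
Tier 2: Wₕ = 0.31262708; term = 0.31262708²·(1 − 0.09987323)·3.14/1812 = 1.5245031 × 10^-4.
Tier 3: Wₕ = 0.28393700; term = 0.28393700²·(1 − 0.14431363)·0.7142/2378 = 2.0718895 × 10^-5.
Tier 4: Wₕ = 0.23694731; term = 0.23694731²·(1 − 0.10835576)·2.761/1490 = 9.276311 × 10^-5.
Sum = 3.0871592 × 10^-4.
SE = √(3.0871592 × 10^-4) = 0.01757.

0.01757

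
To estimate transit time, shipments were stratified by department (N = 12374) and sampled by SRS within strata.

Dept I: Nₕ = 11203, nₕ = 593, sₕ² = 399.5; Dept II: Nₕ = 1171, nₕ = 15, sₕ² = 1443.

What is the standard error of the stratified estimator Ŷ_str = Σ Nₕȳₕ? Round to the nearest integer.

Var(Ŷ_str) = Σₕ Nₕ²(1 − fₕ)sₕ²/nₕ.
Dept I: 11203²·(1 − 593/11203)·399.5/593 = 8.007774 × 10^7.
Dept II: 1171²·(1 − 15/1171)·1443/15 = 1.3022363 × 10^8.
Sum = 2.1030137 × 10^8.
SE = √(2.1030137 × 10^8) = 14502.

14502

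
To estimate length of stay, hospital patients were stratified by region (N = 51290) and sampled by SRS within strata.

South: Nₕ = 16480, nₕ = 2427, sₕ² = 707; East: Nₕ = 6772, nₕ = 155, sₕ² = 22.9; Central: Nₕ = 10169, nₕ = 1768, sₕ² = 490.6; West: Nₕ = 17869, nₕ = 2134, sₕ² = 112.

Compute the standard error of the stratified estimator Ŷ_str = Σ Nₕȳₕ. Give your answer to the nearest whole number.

10609

Var(Ŷ_str) = Σₕ Nₕ²(1 − fₕ)sₕ²/nₕ.
South: 16480²·(1 − 2427/16480)·707/2427 = 6.7464591 × 10^7.
East: 6772²·(1 − 155/6772)·22.9/155 = 6.620364 × 10^6.
Central: 10169²·(1 − 1768/10169)·490.6/1768 = 2.3705794 × 10^7.
West: 17869²·(1 − 2134/17869)·112/2134 = 1.4756746 × 10^7.
Sum = 1.125475 × 10^8.
SE = √(1.125475 × 10^8) = 10609.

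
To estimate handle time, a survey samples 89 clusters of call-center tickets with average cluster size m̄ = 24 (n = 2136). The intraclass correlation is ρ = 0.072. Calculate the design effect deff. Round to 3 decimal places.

deff = 1 + (24 − 1)·0.072 = 1 + 1.656 = 2.656.

2.656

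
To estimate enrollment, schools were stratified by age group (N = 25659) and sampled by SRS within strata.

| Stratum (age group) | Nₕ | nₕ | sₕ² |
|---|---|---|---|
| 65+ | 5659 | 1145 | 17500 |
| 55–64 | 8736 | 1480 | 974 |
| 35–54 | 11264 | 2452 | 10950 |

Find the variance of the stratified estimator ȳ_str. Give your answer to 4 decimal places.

1.3296

Var(ȳ_str) = Σₕ Wₕ²(1 − fₕ)sₕ²/nₕ with Wₕ = Nₕ/N, N = 25659.
65+: Wₕ = 0.22054640; term = 0.22054640²·(1 − 0.20233257)·17500/1145 = 0.59299954.
55–64: Wₕ = 0.34046533; term = 0.34046533²·(1 − 0.16941392)·974/1480 = 0.063361826.
35–54: Wₕ = 0.43898827; term = 0.43898827²·(1 − 0.21768466)·10950/2452 = 0.6732577.
Sum = 1.3296191.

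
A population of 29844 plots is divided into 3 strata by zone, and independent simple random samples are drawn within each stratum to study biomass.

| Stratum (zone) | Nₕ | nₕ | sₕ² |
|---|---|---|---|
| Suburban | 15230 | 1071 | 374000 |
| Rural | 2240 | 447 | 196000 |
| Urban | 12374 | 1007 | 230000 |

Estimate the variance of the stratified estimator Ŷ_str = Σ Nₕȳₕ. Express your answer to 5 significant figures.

1.0919 × 10^11

Var(Ŷ_str) = Σₕ Nₕ²(1 − fₕ)sₕ²/nₕ.
Suburban: 15230²·(1 − 1071/15230)·374000/1071 = 7.5303405 × 10^10.
Rural: 2240²·(1 − 447/2240)·196000/447 = 1.761071 × 10^9.
Urban: 12374²·(1 − 1007/12374)·230000/1007 = 3.2125829 × 10^10.
Sum = 1.0919031 × 10^11.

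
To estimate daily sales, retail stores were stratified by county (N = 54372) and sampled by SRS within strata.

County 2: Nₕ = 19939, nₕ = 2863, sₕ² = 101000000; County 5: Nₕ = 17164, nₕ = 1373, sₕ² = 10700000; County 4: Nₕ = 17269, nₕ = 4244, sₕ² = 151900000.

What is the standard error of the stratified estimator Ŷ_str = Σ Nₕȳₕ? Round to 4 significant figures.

4.709 × 10^6

Var(Ŷ_str) = Σₕ Nₕ²(1 − fₕ)sₕ²/nₕ.
County 2: 19939²·(1 − 2863/19939)·101000000/2863 = 1.2011287 × 10^13.
County 5: 17164²·(1 − 1373/17164)·10700000/1373 = 2.1122308 × 10^12.
County 4: 17269²·(1 − 4244/17269)·151900000/4244 = 8.0505828 × 10^12.
Sum = 2.2174101 × 10^13.
SE = √(2.2174101 × 10^13) = 4.709 × 10^6.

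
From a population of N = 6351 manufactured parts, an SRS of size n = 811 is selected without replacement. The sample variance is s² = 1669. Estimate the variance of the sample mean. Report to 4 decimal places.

Under SRS without replacement, Var(ȳ) = (1 − f)·s²/n with f = n/N = 811/6351 = 0.12769643.
Var(ȳ) = (1 − 0.12769643)·1669/811 = 0.87230357·2.0579531 = 1.7951599.

1.7952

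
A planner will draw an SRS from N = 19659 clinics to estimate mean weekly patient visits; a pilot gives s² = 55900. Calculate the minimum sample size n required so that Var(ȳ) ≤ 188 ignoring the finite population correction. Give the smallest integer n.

Without fpc, n₀ = s²/D = 55900/188 = 297.3404.
Rounding up, n = 298.

298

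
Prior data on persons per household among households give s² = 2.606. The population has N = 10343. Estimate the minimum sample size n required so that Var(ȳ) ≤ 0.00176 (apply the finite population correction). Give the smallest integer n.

Without fpc, n₀ = s²/D = 2.606/0.00176 = 1480.6818.
With fpc, (1 − n/N)·s²/n ≤ D requires n ≥ n₀/(1 + n₀/N) = 1480.6818/(1 + 1480.6818/10343) = 1295.2558.
Rounding up, n = 1296.

1296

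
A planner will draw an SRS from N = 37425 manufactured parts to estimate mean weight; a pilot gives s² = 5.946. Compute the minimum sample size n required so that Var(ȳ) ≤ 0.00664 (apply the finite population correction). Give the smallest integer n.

875

Without fpc, n₀ = s²/D = 5.946/0.00664 = 895.4819.
With fpc, (1 − n/N)·s²/n ≤ D requires n ≥ n₀/(1 + n₀/N) = 895.4819/(1 + 895.4819/37425) = 874.5561.
Rounding up, n = 875.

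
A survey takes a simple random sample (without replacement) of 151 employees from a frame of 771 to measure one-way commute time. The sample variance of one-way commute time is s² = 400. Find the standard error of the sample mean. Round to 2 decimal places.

1.46

Under SRS without replacement, Var(ȳ) = (1 − f)·s²/n with f = n/N = 151/771 = 0.19584955.
Var(ȳ) = (1 − 0.19584955)·400/151 = 0.80415045·2.6490066 = 2.1301999.
SE(ȳ) = √(2.1301999) = 1.46.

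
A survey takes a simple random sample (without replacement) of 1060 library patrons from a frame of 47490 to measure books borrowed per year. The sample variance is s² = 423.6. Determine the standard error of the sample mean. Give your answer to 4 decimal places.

Under SRS without replacement, Var(ȳ) = (1 − f)·s²/n with f = n/N = 1060/47490 = 0.02232049.
Var(ȳ) = (1 − 0.02232049)·423.6/1060 = 0.97767951·0.39962264 = 0.39070287.
SE(ȳ) = √(0.39070287) = 0.6251.

0.6251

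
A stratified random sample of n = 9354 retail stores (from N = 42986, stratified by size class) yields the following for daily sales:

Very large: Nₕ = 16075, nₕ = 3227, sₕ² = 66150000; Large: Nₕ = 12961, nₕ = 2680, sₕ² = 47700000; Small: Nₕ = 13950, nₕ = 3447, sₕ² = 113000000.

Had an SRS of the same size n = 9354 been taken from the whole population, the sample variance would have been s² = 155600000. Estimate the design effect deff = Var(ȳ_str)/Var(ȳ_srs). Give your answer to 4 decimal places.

Var(ȳ_str) = Σ Wₕ²(1−fₕ)sₕ²/nₕ with Wₕ = Nₕ/42986:
  Very large: (16075/42986)²·(1−3227/16075)·66150000/3227 = 2291.2017
  Large: (12961/42986)²·(1−2680/12961)·47700000/2680 = 1283.5222
  Small: (13950/42986)²·(1−3447/13950)·113000000/3447 = 2599.3853
  → Var(ȳ_str) = 6174.1092.
Var(ȳ_srs) = (1 − 9354/42986)·155600000/9354 = 13014.812.
deff = 6174.1092 / 13014.812 = 0.4744.

0.4744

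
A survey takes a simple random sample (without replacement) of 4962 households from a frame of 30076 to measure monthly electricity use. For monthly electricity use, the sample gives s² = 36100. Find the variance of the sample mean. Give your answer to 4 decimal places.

6.0750

Under SRS without replacement, Var(ȳ) = (1 − f)·s²/n with f = n/N = 4962/30076 = 0.16498205.
Var(ȳ) = (1 − 0.16498205)·36100/4962 = 0.83501795·7.2752922 = 6.0749996.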